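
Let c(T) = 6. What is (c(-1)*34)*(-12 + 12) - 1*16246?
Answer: -16246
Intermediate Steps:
(c(-1)*34)*(-12 + 12) - 1*16246 = (6*34)*(-12 + 12) - 1*16246 = 204*0 - 16246 = 0 - 16246 = -16246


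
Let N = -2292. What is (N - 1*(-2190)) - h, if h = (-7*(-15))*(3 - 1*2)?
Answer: -207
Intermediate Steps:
h = 105 (h = 105*(3 - 2) = 105*1 = 105)
(N - 1*(-2190)) - h = (-2292 - 1*(-2190)) - 1*105 = (-2292 + 2190) - 105 = -102 - 105 = -207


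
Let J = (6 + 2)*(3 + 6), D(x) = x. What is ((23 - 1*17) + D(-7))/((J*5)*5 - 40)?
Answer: -1/1760 ≈ -0.00056818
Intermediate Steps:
J = 72 (J = 8*9 = 72)
((23 - 1*17) + D(-7))/((J*5)*5 - 40) = ((23 - 1*17) - 7)/((72*5)*5 - 40) = ((23 - 17) - 7)/(360*5 - 40) = (6 - 7)/(1800 - 40) = -1/1760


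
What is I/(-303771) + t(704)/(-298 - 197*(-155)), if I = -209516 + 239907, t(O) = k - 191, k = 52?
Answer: -106795204/1020569303 ≈ -0.10464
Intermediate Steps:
t(O) = -139 (t(O) = 52 - 191 = -139)
I = 30391
I/(-303771) + t(704)/(-298 - 197*(-155)) = 30391/(-303771) - 139/(-298 - 197*(-155)) = 30391*(-1/303771) - 139/(-298 + 30535) = -30391/303771 - 139/30237 = -106795204/1020569303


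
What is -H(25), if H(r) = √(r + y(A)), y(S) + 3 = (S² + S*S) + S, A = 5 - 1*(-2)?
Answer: -√127 ≈ -11.269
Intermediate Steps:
A = 7 (A = 5 + 2 = 7)
y(S) = -3 + S + 2*S² (y(S) = -3 + ((S² + S*S) + S) = -3 + ((S² + S²) + S) = -3 + (2*S² + S) = -3 + (S + 2*S²) = -3 + S + 2*S²)
H(r) = √(102 + r) (H(r) = √(r + (-3 + 7 + 2*7²)) = √(r + (-3 + 7 + 2*49)) = √(r + (-3 + 7 + 98)) = √(r + 102) = √(102 + r))
-H(25) = -√(102 + 25) = -√127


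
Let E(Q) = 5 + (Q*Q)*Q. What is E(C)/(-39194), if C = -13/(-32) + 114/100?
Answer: -4452819053/20067328000000 ≈ -0.00022189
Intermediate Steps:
C = 1237/800 (C = -13*(-1/32) + 114*(1/100) = 13/32 + 57/50 = 1237/800 ≈ 1.5462)
E(Q) = 5 + Q³ (E(Q) = 5 + Q²*Q = 5 + Q³)
E(C)/(-39194) = (5 + (1237/800)³)/(-39194) = (5 + 1892819053/512000000)*(-1/39194) = (4452819053/512000000)*(-1/39194) = -4452819053/20067328000000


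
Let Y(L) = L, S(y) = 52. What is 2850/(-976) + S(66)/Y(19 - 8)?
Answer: 9701/5368 ≈ 1.8072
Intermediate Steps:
2850/(-976) + S(66)/Y(19 - 8) = 2850/(-976) + 52/(19 - 8) = 2850*(-1/976) + 52/11 = -1425/488 + 52*(1/11) = -1425/488 + 52/11 = 9701/5368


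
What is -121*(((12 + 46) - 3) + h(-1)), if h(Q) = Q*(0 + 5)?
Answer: -6050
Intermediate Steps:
h(Q) = 5*Q (h(Q) = Q*5 = 5*Q)
-121*(((12 + 46) - 3) + h(-1)) = -121*(((12 + 46) - 3) + 5*(-1)) = -121*((58 - 3) - 5) = -121*(55 - 5) = -121*50 = -6050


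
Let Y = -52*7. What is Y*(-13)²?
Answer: -61516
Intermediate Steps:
Y = -364
Y*(-13)² = -364*(-13)² = -364*169 = -61516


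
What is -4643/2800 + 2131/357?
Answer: 615607/142800 ≈ 4.3110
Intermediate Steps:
-4643/2800 + 2131/357 = 615607/142800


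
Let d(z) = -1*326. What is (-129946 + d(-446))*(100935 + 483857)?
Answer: -76182023424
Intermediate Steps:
d(z) = -326
(-129946 + d(-446))*(100935 + 483857) = (-129946 - 326)*(100935 + 483857) = -130272*584792 = -76182023424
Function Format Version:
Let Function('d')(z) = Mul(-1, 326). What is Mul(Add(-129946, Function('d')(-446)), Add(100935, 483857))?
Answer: -76182023424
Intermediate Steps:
Function('d')(z) = -326
Mul(Add(-129946, Function('d')(-446)), Add(100935, 483857)) = Mul(Add(-129946, -326), Add(100935, 483857)) = Mul(-130272, 584792) = -76182023424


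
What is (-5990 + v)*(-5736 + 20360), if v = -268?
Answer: -91516992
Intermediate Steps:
(-5990 + v)*(-5736 + 20360) = (-5990 - 268)*(-5736 + 20360) = -6258*14624 = -91516992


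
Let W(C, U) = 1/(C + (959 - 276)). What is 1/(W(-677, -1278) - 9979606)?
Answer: -6/59877635 ≈ -1.0020e-7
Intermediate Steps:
W(C, U) = 1/(683 + C) (W(C, U) = 1/(C + 683) = 1/(683 + C))
1/(W(-677, -1278) - 9979606) = 1/(1/(683 - 677) - 9979606) = 1/(1/6 - 9979606) = 1/(⅙ - 9979606) = 1/(-59877635/6) = -6/59877635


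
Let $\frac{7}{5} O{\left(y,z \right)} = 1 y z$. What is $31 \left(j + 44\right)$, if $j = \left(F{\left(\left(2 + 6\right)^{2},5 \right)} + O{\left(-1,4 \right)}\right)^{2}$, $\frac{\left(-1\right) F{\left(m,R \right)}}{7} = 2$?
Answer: $\frac{498480}{49} \approx 10173.0$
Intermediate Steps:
$F{\left(m,R \right)} = -14$ ($F{\left(m,R \right)} = \left(-7\right) 2 = -14$)
$O{\left(y,z \right)} = \frac{5 y z}{7}$ ($O{\left(y,z \right)} = \frac{5 \cdot 1 y z}{7} = \frac{5 y z}{7}$)
$j = \frac{13924}{49}$ ($j = \left(-14 + \frac{5}{7} \left(-1\right) 4\right)^{2} = \left(-14 - \frac{20}{7}\right)^{2} = \left(- \frac{118}{7}\right)^{2} = \frac{13924}{49} \approx 284.16$)
$31 \left(j + 44\right) = 31 \left(\frac{13924}{49} + 44\right) = 31 \cdot \frac{16080}{49} = \frac{498480}{49}$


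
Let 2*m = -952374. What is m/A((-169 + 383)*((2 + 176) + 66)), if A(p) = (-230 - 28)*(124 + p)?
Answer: 158729/4501240 ≈ 0.035263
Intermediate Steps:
m = -476187 (m = (½)*(-952374) = -476187)
A(p) = -31992 - 258*p (A(p) = -258*(124 + p) = -31992 - 258*p)
m/A((-169 + 383)*((2 + 176) + 66)) = -476187/(-31992 - 258*(-169 + 383)*((2 + 176) + 66)) = -476187/(-31992 - 55212*(178 + 66)) = -476187/(-31992 - 55212*244) = -476187/(-31992 - 258*52216) = -476187/(-31992 - 13471728) = -476187/(-13503720) = -476187*(-1/13503720) = 158729/4501240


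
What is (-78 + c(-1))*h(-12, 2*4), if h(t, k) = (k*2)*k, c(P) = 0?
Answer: -9984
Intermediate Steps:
h(t, k) = 2*k² (h(t, k) = (2*k)*k = 2*k²)
(-78 + c(-1))*h(-12, 2*4) = (-78 + 0)*(2*(2*4)²) = -156*8² = -156*64 = -78*128 = -9984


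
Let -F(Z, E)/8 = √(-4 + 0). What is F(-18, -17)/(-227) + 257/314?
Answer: 257/314 + 16*I/227 ≈ 0.81847 + 0.070485*I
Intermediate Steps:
F(Z, E) = -16*I (F(Z, E) = -8*√(-4 + 0) = -16*I)
F(-18, -17)/(-227) + 257/314 = -16*I/(-227) + 257/314 = -16*I*(-1/227) + 257*(1/314) = 16*I/227 + 257/314 = 257/314 + 16*I/227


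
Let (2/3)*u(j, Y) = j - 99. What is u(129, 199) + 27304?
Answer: 27349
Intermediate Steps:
u(j, Y) = -297/2 + 3*j/2 (u(j, Y) = 3*(j - 99)/2 = 3*(-99 + j)/2 = -297/2 + 3*j/2)
u(129, 199) + 27304 = (-297/2 + (3/2)*129) + 27304 = (-297/2 + 387/2) + 27304 = 45 + 27304 = 27349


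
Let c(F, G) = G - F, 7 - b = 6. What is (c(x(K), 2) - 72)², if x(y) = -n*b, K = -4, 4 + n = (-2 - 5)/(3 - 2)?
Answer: 6561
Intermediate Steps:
n = -11 (n = -4 + (-2 - 5)/(3 - 2) = -4 - 7/1 = -4 - 7*1 = -4 - 7 = -11)
b = 1 (b = 7 - 1*6 = 7 - 6 = 1)
x(y) = 11 (x(y) = -(-11) = -1*(-11) = 11)
(c(x(K), 2) - 72)² = ((2 - 1*11) - 72)² = ((2 - 11) - 72)² = (-9 - 72)² = (-81)² = 6561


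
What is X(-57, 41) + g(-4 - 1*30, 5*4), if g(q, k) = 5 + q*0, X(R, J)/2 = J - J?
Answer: 5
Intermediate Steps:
X(R, J) = 0 (X(R, J) = 2*(J - J) = 2*0 = 0)
g(q, k) = 5 (g(q, k) = 5 + 0 = 5)
X(-57, 41) + g(-4 - 1*30, 5*4) = 0 + 5 = 5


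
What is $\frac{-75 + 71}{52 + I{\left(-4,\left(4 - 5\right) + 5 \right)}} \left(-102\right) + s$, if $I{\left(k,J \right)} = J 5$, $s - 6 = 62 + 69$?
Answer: $\frac{428}{3} \approx 142.67$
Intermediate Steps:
$s = 137$ ($s = 6 + \left(62 + 69\right) = 6 + 131 = 137$)
$I{\left(k,J \right)} = 5 J$
$\frac{-75 + 71}{52 + I{\left(-4,\left(4 - 5\right) + 5 \right)}} \left(-102\right) + s = \frac{-75 + 71}{52 + 5 \left(\left(4 - 5\right) + 5\right)} \left(-102\right) + 137 = - \frac{4}{52 + 5 \left(-1 + 5\right)} \left(-102\right) + 137 = - \frac{4}{52 + 5 \cdot 4} \left(-102\right) + 137 = - \frac{4}{52 + 20} \left(-102\right) + 137 = - \frac{4}{72} \left(-102\right) + 137 = \left(-4\right) \frac{1}{72} \left(-102\right) + 137 = \left(- \frac{1}{18}\right) \left(-102\right) + 137 = \frac{17}{3} + 137 = \frac{428}{3}$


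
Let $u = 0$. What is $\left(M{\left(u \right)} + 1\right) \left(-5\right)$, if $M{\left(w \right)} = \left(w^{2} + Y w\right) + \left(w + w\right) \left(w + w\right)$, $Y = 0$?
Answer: $-5$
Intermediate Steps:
$M{\left(w \right)} = 5 w^{2}$ ($M{\left(w \right)} = \left(w^{2} + 0 w\right) + \left(w + w\right) \left(w + w\right) = \left(w^{2} + 0\right) + 2 w 2 w = w^{2} + 4 w^{2} = 5 w^{2}$)
$\left(M{\left(u \right)} + 1\right) \left(-5\right) = \left(5 \cdot 0^{2} + 1\right) \left(-5\right) = \left(5 \cdot 0 + 1\right) \left(-5\right) = \left(0 + 1\right) \left(-5\right) = 1 \left(-5\right) = -5$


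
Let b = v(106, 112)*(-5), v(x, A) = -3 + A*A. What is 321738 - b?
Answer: 384443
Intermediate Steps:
v(x, A) = -3 + A**2
b = -62705 (b = (-3 + 112**2)*(-5) = (-3 + 12544)*(-5) = 12541*(-5) = -62705)
321738 - b = 321738 - 1*(-62705) = 321738 + 62705 = 384443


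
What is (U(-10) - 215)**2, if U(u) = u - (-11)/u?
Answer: 5112121/100 ≈ 51121.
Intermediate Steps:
U(u) = u + 11/u
(U(-10) - 215)**2 = ((-10 + 11/(-10)) - 215)**2 = ((-10 + 11*(-1/10)) - 215)**2 = ((-10 - 11/10) - 215)**2 = (-111/10 - 215)**2 = (-2261/10)**2 = 5112121/100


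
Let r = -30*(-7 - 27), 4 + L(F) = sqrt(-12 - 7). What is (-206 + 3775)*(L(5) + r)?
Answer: 3626104 + 3569*I*sqrt(19) ≈ 3.6261e+6 + 15557.0*I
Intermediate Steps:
L(F) = -4 + I*sqrt(19) (L(F) = -4 + sqrt(-12 - 7) = -4 + sqrt(-19) = -4 + I*sqrt(19))
r = 1020 (r = -30*(-34) = 1020)
(-206 + 3775)*(L(5) + r) = (-206 + 3775)*((-4 + I*sqrt(19)) + 1020) = 3569*(1016 + I*sqrt(19)) = 3626104 + 3569*I*sqrt(19)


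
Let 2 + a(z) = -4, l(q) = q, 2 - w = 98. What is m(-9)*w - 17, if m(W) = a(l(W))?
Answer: 559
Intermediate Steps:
w = -96 (w = 2 - 1*98 = 2 - 98 = -96)
a(z) = -6 (a(z) = -2 - 4 = -6)
m(W) = -6
m(-9)*w - 17 = -6*(-96) - 17 = 576 - 17 = 559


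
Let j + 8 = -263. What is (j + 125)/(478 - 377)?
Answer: -146/101 ≈ -1.4455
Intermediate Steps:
j = -271 (j = -8 - 263 = -271)
(j + 125)/(478 - 377) = (-271 + 125)/(478 - 377) = -146/101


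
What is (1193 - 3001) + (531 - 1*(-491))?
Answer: -786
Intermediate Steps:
(1193 - 3001) + (531 - 1*(-491)) = -1808 + (531 + 491) = -1808 + 1022 = -786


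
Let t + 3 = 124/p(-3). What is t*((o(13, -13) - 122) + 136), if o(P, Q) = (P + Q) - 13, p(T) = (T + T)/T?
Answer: 59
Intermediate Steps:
p(T) = 2 (p(T) = (2*T)/T = 2)
t = 59 (t = -3 + 124/2 = -3 + 124*(½) = -3 + 62 = 59)
o(P, Q) = -13 + P + Q
t*((o(13, -13) - 122) + 136) = 59*(((-13 + 13 - 13) - 122) + 136) = 59*((-13 - 122) + 136) = 59*(-135 + 136) = 59*1 = 59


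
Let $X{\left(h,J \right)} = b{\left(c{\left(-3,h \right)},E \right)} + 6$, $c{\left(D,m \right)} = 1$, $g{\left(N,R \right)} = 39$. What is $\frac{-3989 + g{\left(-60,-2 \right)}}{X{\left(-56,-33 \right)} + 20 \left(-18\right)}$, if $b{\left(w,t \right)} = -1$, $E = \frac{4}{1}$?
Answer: $\frac{790}{71} \approx 11.127$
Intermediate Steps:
$E = 4$ ($E = 4 \cdot 1 = 4$)
$X{\left(h,J \right)} = 5$ ($X{\left(h,J \right)} = -1 + 6 = 5$)
$\frac{-3989 + g{\left(-60,-2 \right)}}{X{\left(-56,-33 \right)} + 20 \left(-18\right)} = \frac{-3989 + 39}{5 + 20 \left(-18\right)} = - \frac{3950}{5 - 360} = - \frac{3950}{-355} = \left(-3950\right) \left(- \frac{1}{355}\right) = \frac{790}{71}$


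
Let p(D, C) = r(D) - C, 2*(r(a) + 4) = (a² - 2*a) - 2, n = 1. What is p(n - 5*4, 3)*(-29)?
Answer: -11107/2 ≈ -5553.5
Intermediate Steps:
r(a) = -5 + a²/2 - a (r(a) = -4 + ((a² - 2*a) - 2)/2 = -4 + (-2 + a² - 2*a)/2 = -4 + (-1 + a²/2 - a) = -5 + a²/2 - a)
p(D, C) = -5 + D²/2 - C - D (p(D, C) = (-5 + D²/2 - D) - C = -5 + D²/2 - C - D)
p(n - 5*4, 3)*(-29) = (-5 + (1 - 5*4)²/2 - 1*3 - (1 - 5*4))*(-29) = (-5 + (1 - 20)²/2 - 3 - (1 - 20))*(-29) = (-5 + (½)*(-19)² - 3 - 1*(-19))*(-29) = (-5 + (½)*361 - 3 + 19)*(-29) = (-5 + 361/2 - 3 + 19)*(-29) = (383/2)*(-29) = -11107/2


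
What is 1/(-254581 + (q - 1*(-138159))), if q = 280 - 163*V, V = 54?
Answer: -1/124944 ≈ -8.0036e-6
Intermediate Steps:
q = -8522 (q = 280 - 163*54 = 280 - 8802 = -8522)
1/(-254581 + (q - 1*(-138159))) = 1/(-254581 + (-8522 - 1*(-138159))) = 1/(-254581 + (-8522 + 138159)) = 1/(-254581 + 129637) = 1/(-124944) = -1/124944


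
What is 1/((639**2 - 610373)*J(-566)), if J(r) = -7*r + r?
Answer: -1/686168592 ≈ -1.4574e-9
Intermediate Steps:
J(r) = -6*r
1/((639**2 - 610373)*J(-566)) = 1/((639**2 - 610373)*((-6*(-566)))) = 1/((408321 - 610373)*3396) = (1/3396)/(-202052) = -1/202052*1/3396 = -1/686168592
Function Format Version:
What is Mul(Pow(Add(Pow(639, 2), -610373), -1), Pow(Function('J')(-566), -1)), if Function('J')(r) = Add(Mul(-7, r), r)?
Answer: Rational(-1, 686168592) ≈ -1.4574e-9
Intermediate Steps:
Function('J')(r) = Mul(-6, r)
Mul(Pow(Add(Pow(639, 2), -610373), -1), Pow(Function('J')(-566), -1)) = Mul(Pow(Add(Pow(639, 2), -610373), -1), Pow(Mul(-6, -566), -1)) = Mul(Pow(Add(408321, -610373), -1), Pow(3396, -1)) = Mul(Pow(-202052, -1), Rational(1, 3396)) = Mul(Rational(-1, 202052), Rational(1, 3396)) = Rational(-1, 686168592)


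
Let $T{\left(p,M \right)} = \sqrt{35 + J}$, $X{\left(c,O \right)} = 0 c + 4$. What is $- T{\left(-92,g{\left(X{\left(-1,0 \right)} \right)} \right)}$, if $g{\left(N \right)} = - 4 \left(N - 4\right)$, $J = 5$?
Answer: $- 2 \sqrt{10} \approx -6.3246$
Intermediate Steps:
$X{\left(c,O \right)} = 4$ ($X{\left(c,O \right)} = 0 + 4 = 4$)
$g{\left(N \right)} = 16 - 4 N$ ($g{\left(N \right)} = - 4 \left(-4 + N\right) = - (-16 + 4 N) = 16 - 4 N$)
$T{\left(p,M \right)} = 2 \sqrt{10}$ ($T{\left(p,M \right)} = \sqrt{35 + 5} = \sqrt{40} = 2 \sqrt{10}$)
$- T{\left(-92,g{\left(X{\left(-1,0 \right)} \right)} \right)} = - 2 \sqrt{10}$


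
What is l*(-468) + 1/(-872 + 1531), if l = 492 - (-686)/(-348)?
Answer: -4382791501/19111 ≈ -2.2933e+5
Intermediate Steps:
l = 85265/174 (l = 492 - (-686)*(-1)/348 = 492 - 1*343/174 = 492 - 343/174 = 85265/174 ≈ 490.03)
l*(-468) + 1/(-872 + 1531) = (85265/174)*(-468) + 1/(-872 + 1531) = -6650670/29 + 1/659 = -4382791501/19111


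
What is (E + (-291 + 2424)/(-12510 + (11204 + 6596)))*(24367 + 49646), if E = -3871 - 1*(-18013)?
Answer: 5537157735069/5290 ≈ 1.0467e+9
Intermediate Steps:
E = 14142 (E = -3871 + 18013 = 14142)
(E + (-291 + 2424)/(-12510 + (11204 + 6596)))*(24367 + 49646) = (14142 + (-291 + 2424)/(-12510 + (11204 + 6596)))*(24367 + 49646) = (14142 + 2133/(-12510 + 17800))*74013 = (14142 + 2133/5290)*74013 = (74813313/5290)*74013 = 5537157735069/5290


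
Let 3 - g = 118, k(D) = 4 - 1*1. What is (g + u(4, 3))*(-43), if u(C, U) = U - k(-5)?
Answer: 4945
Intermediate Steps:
k(D) = 3 (k(D) = 4 - 1 = 3)
u(C, U) = -3 + U (u(C, U) = U - 1*3 = U - 3 = -3 + U)
g = -115 (g = 3 - 1*118 = 3 - 118 = -115)
(g + u(4, 3))*(-43) = (-115 + (-3 + 3))*(-43) = (-115 + 0)*(-43) = -115*(-43) = 4945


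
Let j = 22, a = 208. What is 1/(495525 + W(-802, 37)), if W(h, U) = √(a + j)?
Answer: 99105/49109005079 - √230/245545025395 ≈ 2.0180e-6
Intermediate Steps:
W(h, U) = √230 (W(h, U) = √(208 + 22) = √230)
1/(495525 + W(-802, 37)) = 1/(495525 + √230)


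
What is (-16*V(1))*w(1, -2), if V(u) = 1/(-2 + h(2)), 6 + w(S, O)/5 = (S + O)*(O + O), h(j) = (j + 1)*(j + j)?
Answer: 16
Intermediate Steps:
h(j) = 2*j*(1 + j) (h(j) = (1 + j)*(2*j) = 2*j*(1 + j))
w(S, O) = -30 + 10*O*(O + S) (w(S, O) = -30 + 5*((S + O)*(O + O)) = -30 + 5*((O + S)*(2*O)) = -30 + 5*(2*O*(O + S)) = -30 + 10*O*(O + S))
V(u) = ⅒ (V(u) = 1/(-2 + 2*2*(1 + 2)) = 1/(-2 + 2*2*3) = 1/(-2 + 12) = 1/10 = ⅒)
(-16*V(1))*w(1, -2) = (-16*⅒)*(-30 + 10*(-2)² + 10*(-2)*1) = -8*(-30 + 10*4 - 20)/5 = -8*(-30 + 40 - 20)/5 = -8/5*(-10) = 16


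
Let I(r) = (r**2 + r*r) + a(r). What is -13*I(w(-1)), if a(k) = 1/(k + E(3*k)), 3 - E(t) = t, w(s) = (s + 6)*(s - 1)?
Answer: -59813/23 ≈ -2600.6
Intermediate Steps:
w(s) = (-1 + s)*(6 + s) (w(s) = (6 + s)*(-1 + s) = (-1 + s)*(6 + s))
E(t) = 3 - t
a(k) = 1/(3 - 2*k) (a(k) = 1/(k + (3 - 3*k)) = 1/(3 - 2*k))
I(r) = -1/(-3 + 2*r) + 2*r**2 (I(r) = (r**2 + r*r) - 1/(-3 + 2*r) = (r**2 + r**2) - 1/(-3 + 2*r) = 2*r**2 - 1/(-3 + 2*r) = -1/(-3 + 2*r) + 2*r**2)
-13*I(w(-1)) = -13*(-1 + (-6 + (-1)**2 + 5*(-1))**2*(-6 + 4*(-6 + (-1)**2 + 5*(-1))))/(-3 + 2*(-6 + (-1)**2 + 5*(-1))) = -13*(-1 + (-6 + 1 - 5)**2*(-6 + 4*(-6 + 1 - 5)))/(-3 + 2*(-6 + 1 - 5)) = -13*(-1 + (-10)**2*(-6 + 4*(-10)))/(-3 + 2*(-10)) = -13*(-1 + 100*(-6 - 40))/(-3 - 20) = -13*(-1 + 100*(-46))/(-23) = -(-13)*(-1 - 4600)/23 = -(-13)*(-4601)/23 = -13*4601/23 = -59813/23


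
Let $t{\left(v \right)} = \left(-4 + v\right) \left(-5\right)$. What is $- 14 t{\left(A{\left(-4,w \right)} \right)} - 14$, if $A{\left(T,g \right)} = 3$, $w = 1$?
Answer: $-84$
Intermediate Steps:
$t{\left(v \right)} = 20 - 5 v$
$- 14 t{\left(A{\left(-4,w \right)} \right)} - 14 = - 14 \left(20 - 15\right) - 14 = \left(-14\right) 5 - 14 = -70 - 14 = -84$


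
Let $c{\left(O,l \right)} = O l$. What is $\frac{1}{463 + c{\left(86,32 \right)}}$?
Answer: $\frac{1}{3215} \approx 0.00031104$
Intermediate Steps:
$\frac{1}{463 + c{\left(86,32 \right)}} = \frac{1}{463 + 86 \cdot 32} = \frac{1}{463 + 2752} = \frac{1}{3215}$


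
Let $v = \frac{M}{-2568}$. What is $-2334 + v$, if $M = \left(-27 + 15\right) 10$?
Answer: $- \frac{249733}{107} \approx -2334.0$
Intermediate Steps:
$M = -120$ ($M = \left(-12\right) 10 = -120$)
$v = \frac{5}{107}$ ($v = - \frac{120}{-2568} = \left(-120\right) \left(- \frac{1}{2568}\right) = \frac{5}{107} \approx 0.046729$)
$-2334 + v = -2334 + \frac{5}{107} = - \frac{249733}{107}$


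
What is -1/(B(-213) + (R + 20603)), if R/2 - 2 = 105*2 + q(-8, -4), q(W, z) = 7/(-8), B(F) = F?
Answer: -4/83249 ≈ -4.8049e-5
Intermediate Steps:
q(W, z) = -7/8 (q(W, z) = 7*(-⅛) = -7/8)
R = 1689/4 (R = 4 + 2*(105*2 - 7/8) = 4 + 2*(210 - 7/8) = 4 + 2*(1673/8) = 4 + 1673/4 = 1689/4 ≈ 422.25)
-1/(B(-213) + (R + 20603)) = -1/(-213 + (1689/4 + 20603)) = -1/(-213 + 84101/4) = -1/83249/4 = -1*4/83249 = -4/83249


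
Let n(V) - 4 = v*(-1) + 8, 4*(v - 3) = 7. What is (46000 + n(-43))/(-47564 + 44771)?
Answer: -61343/3724 ≈ -16.472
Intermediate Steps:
v = 19/4 (v = 3 + (1/4)*7 = 3 + 7/4 = 19/4 ≈ 4.7500)
n(V) = 29/4 (n(V) = 4 + ((19/4)*(-1) + 8) = 4 + (-19/4 + 8) = 4 + 13/4 = 29/4)
(46000 + n(-43))/(-47564 + 44771) = (46000 + 29/4)/(-47564 + 44771) = (184029/4)/(-2793) = (184029/4)*(-1/2793) = -61343/3724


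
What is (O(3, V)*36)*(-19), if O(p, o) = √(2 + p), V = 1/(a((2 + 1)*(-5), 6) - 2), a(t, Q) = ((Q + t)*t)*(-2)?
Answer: -684*√5 ≈ -1529.5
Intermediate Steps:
a(t, Q) = -2*t*(Q + t) (a(t, Q) = (t*(Q + t))*(-2) = -2*t*(Q + t))
V = -1/272 (V = 1/(-2*(2 + 1)*(-5)*(6 + (2 + 1)*(-5)) - 2) = 1/(-2*3*(-5)*(6 + 3*(-5)) - 2) = 1/(-2*(-15)*(6 - 15) - 2) = 1/(-2*(-15)*(-9) - 2) = 1/(-270 - 2) = 1/(-272) = -1/272 ≈ -0.0036765)
(O(3, V)*36)*(-19) = (√(2 + 3)*36)*(-19) = (√5*36)*(-19) = (36*√5)*(-19) = -684*√5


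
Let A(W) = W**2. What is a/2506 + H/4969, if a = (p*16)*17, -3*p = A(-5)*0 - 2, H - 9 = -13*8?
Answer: 994463/18678471 ≈ 0.053241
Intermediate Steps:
H = -95 (H = 9 - 13*8 = 9 - 104 = -95)
p = 2/3 (p = -((-5)**2*0 - 2)/3 = -(25*0 - 2)/3 = -(0 - 2)/3 = -1/3*(-2) = 2/3 ≈ 0.66667)
a = 544/3 (a = ((2/3)*16)*17 = (32/3)*17 = 544/3 ≈ 181.33)
a/2506 + H/4969 = (544/3)/2506 - 95/4969 = (544/3)*(1/2506) - 95*1/4969 = 272/3759 - 95/4969 = 994463/18678471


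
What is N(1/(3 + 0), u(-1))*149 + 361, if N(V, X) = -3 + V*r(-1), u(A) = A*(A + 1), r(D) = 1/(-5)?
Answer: -1439/15 ≈ -95.933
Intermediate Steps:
r(D) = -⅕
u(A) = A*(1 + A)
N(V, X) = -3 - V/5 (N(V, X) = -3 + V*(-⅕) = -3 - V/5)
N(1/(3 + 0), u(-1))*149 + 361 = (-3 - 1/(5*(3 + 0)))*149 + 361 = (-3 - ⅕/3)*149 + 361 = (-3 - ⅕*⅓)*149 + 361 = (-3 - 1/15)*149 + 361 = -46/15*149 + 361 = -6854/15 + 361 = -1439/15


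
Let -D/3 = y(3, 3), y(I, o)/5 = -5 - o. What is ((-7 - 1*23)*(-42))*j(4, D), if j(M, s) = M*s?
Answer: 604800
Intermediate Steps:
y(I, o) = -25 - 5*o (y(I, o) = 5*(-5 - o) = -25 - 5*o)
D = 120 (D = -3*(-25 - 5*3) = -3*(-25 - 15) = -3*(-40) = 120)
((-7 - 1*23)*(-42))*j(4, D) = ((-7 - 1*23)*(-42))*(4*120) = ((-7 - 23)*(-42))*480 = -30*(-42)*480 = 1260*480 = 604800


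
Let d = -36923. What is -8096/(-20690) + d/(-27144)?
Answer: 491847347/280804680 ≈ 1.7516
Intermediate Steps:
-8096/(-20690) + d/(-27144) = -8096/(-20690) - 36923/(-27144) = -8096*(-1/20690) - 36923*(-1/27144) = 4048/10345 + 36923/27144 = 491847347/280804680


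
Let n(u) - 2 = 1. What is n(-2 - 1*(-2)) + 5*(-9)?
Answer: -42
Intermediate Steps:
n(u) = 3 (n(u) = 2 + 1 = 3)
n(-2 - 1*(-2)) + 5*(-9) = 3 + 5*(-9) = 3 - 45 = -42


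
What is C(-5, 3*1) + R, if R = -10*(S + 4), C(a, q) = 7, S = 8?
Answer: -113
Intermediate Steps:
R = -120 (R = -10*(8 + 4) = -10*12 = -120)
C(-5, 3*1) + R = 7 - 120 = -113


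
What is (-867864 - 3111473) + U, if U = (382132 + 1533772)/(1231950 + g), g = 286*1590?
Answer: -3355953004313/843345 ≈ -3.9793e+6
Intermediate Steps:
g = 454740
U = 957952/843345 (U = (382132 + 1533772)/(1231950 + 454740) = 1915904/1686690 = 1915904*(1/1686690) = 957952/843345 ≈ 1.1359)
(-867864 - 3111473) + U = (-867864 - 3111473) + 957952/843345 = -3979337 + 957952/843345 = -3355953004313/843345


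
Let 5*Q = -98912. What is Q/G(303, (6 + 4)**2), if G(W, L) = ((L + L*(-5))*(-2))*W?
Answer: -3091/37875 ≈ -0.081611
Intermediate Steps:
Q = -98912/5 (Q = (1/5)*(-98912) = -98912/5 ≈ -19782.)
G(W, L) = 8*L*W (G(W, L) = ((L - 5*L)*(-2))*W = (-4*L*(-2))*W = (8*L)*W = 8*L*W)
Q/G(303, (6 + 4)**2) = -98912*1/(2424*(6 + 4)**2)/5 = -98912/(5*(8*10**2*303)) = -98912/(5*(8*100*303)) = -98912/5/242400 = -98912/5*1/242400 = -3091/37875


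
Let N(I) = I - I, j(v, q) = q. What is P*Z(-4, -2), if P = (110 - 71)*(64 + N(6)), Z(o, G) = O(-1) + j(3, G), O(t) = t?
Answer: -7488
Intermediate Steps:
N(I) = 0
Z(o, G) = -1 + G
P = 2496 (P = (110 - 71)*(64 + 0) = 39*64 = 2496)
P*Z(-4, -2) = 2496*(-1 - 2) = 2496*(-3) = -7488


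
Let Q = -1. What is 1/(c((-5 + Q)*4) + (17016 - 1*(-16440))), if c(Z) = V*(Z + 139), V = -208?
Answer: 1/9536 ≈ 0.00010487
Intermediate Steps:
c(Z) = -28912 - 208*Z (c(Z) = -208*(Z + 139) = -208*(139 + Z) = -28912 - 208*Z)
1/(c((-5 + Q)*4) + (17016 - 1*(-16440))) = 1/((-28912 - 208*(-5 - 1)*4) + (17016 - 1*(-16440))) = 1/((-28912 - (-1248)*4) + (17016 + 16440)) = 1/((-28912 - 208*(-24)) + 33456) = 1/((-28912 + 4992) + 33456) = 1/(-23920 + 33456) = 1/9536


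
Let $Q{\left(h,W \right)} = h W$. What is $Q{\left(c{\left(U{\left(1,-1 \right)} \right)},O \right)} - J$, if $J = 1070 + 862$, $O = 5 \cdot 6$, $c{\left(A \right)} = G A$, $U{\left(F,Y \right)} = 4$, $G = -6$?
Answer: $-2652$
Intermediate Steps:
$c{\left(A \right)} = - 6 A$
$O = 30$
$J = 1932$
$Q{\left(h,W \right)} = W h$
$Q{\left(c{\left(U{\left(1,-1 \right)} \right)},O \right)} - J = 30 \left(\left(-6\right) 4\right) - 1932 = 30 \left(-24\right) - 1932 = -720 - 1932 = -2652$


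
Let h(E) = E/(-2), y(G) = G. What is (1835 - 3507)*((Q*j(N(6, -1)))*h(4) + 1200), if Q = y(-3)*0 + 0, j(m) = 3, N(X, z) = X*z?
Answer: -2006400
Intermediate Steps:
h(E) = -E/2 (h(E) = E*(-½) = -E/2)
Q = 0 (Q = -3*0 + 0 = 0 + 0 = 0)
(1835 - 3507)*((Q*j(N(6, -1)))*h(4) + 1200) = (1835 - 3507)*((0*3)*(-½*4) + 1200) = -1672*(0*(-2) + 1200) = -1672*(0 + 1200) = -1672*1200 = -2006400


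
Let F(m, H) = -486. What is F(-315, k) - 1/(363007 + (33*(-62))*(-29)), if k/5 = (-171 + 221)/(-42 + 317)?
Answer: -205257727/422341 ≈ -486.00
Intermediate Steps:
k = 10/11 (k = 5*((-171 + 221)/(-42 + 317)) = 5*(50/275) = 5*(50*(1/275)) = 5*(2/11) = 10/11 ≈ 0.90909)
F(-315, k) - 1/(363007 + (33*(-62))*(-29)) = -486 - 1/(363007 + (33*(-62))*(-29)) = -486 - 1/(363007 - 2046*(-29)) = -486 - 1/(363007 + 59334) = -486 - 1/422341 = -205257727/422341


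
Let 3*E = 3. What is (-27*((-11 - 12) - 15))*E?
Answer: 1026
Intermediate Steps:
E = 1 (E = (1/3)*3 = 1)
(-27*((-11 - 12) - 15))*E = -27*((-11 - 12) - 15)*1 = -27*(-23 - 15)*1 = -27*(-38)*1 = 1026*1 = 1026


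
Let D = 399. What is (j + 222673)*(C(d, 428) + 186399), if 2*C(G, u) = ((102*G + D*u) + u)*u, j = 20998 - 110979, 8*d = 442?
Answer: 5046170075632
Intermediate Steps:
d = 221/4 (d = (⅛)*442 = 221/4 ≈ 55.250)
j = -89981
C(G, u) = u*(102*G + 400*u)/2 (C(G, u) = (((102*G + 399*u) + u)*u)/2 = ((102*G + 400*u)*u)/2 = (u*(102*G + 400*u))/2 = u*(102*G + 400*u)/2)
(j + 222673)*(C(d, 428) + 186399) = (-89981 + 222673)*(428*(51*(221/4) + 200*428) + 186399) = 132692*(428*(11271/4 + 85600) + 186399) = 132692*(428*(353671/4) + 186399) = 132692*(37842797 + 186399) = 132692*38029196 = 5046170075632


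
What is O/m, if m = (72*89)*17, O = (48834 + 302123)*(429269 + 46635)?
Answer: 20877730016/13617 ≈ 1.5332e+6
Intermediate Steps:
O = 167021840128 (O = 350957*475904 = 167021840128)
m = 108936 (m = 6408*17 = 108936)
O/m = 167021840128/108936 = 167021840128*(1/108936) = 20877730016/13617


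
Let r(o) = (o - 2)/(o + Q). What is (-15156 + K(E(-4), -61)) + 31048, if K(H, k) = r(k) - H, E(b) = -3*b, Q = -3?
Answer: 1016383/64 ≈ 15881.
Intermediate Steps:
r(o) = (-2 + o)/(-3 + o) (r(o) = (o - 2)/(o - 3) = (-2 + o)/(-3 + o))
K(H, k) = -H + (-2 + k)/(-3 + k) (K(H, k) = (-2 + k)/(-3 + k) - H = -H + (-2 + k)/(-3 + k))
(-15156 + K(E(-4), -61)) + 31048 = (-15156 + (-2 - 61 - (-3*(-4))*(-3 - 61))/(-3 - 61)) + 31048 = (-15156 + (-2 - 61 - 1*12*(-64))/(-64)) + 31048 = (-15156 - (-2 - 61 + 768)/64) + 31048 = (-15156 - 1/64*705) + 31048 = (-15156 - 705/64) + 31048 = -970689/64 + 31048 = 1016383/64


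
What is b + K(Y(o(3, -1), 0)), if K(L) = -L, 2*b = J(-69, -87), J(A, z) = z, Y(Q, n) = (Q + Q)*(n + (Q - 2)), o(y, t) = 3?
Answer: -99/2 ≈ -49.500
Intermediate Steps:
Y(Q, n) = 2*Q*(-2 + Q + n) (Y(Q, n) = (2*Q)*(n + (-2 + Q)) = (2*Q)*(-2 + Q + n) = 2*Q*(-2 + Q + n))
b = -87/2 (b = (1/2)*(-87) = -87/2 ≈ -43.500)
b + K(Y(o(3, -1), 0)) = -87/2 - 2*3*(-2 + 3 + 0) = -87/2 - 2*3 = -87/2 - 1*6 = -87/2 - 6 = -99/2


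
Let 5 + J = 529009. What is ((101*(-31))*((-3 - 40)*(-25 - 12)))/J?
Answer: -4981421/529004 ≈ -9.4166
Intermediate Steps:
J = 529004 (J = -5 + 529009 = 529004)
((101*(-31))*((-3 - 40)*(-25 - 12)))/J = ((101*(-31))*((-3 - 40)*(-25 - 12)))/529004 = -(-134633)*(-37)*(1/529004) = -3131*1591*(1/529004) = -4981421*1/529004 = -4981421/529004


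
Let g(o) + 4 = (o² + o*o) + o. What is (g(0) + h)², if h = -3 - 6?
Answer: 169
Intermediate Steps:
g(o) = -4 + o + 2*o² (g(o) = -4 + ((o² + o*o) + o) = -4 + ((o² + o²) + o) = -4 + (2*o² + o) = -4 + (o + 2*o²) = -4 + o + 2*o²)
h = -9
(g(0) + h)² = ((-4 + 0 + 2*0²) - 9)² = ((-4 + 0 + 2*0) - 9)² = ((-4 + 0 + 0) - 9)² = (-4 - 9)² = (-13)² = 169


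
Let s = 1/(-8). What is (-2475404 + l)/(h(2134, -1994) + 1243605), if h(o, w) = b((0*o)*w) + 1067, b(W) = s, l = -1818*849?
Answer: -32151088/9957375 ≈ -3.2289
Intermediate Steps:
l = -1543482
s = -1/8 ≈ -0.12500
b(W) = -1/8
h(o, w) = 8535/8 (h(o, w) = -1/8 + 1067 = 8535/8)
(-2475404 + l)/(h(2134, -1994) + 1243605) = (-2475404 - 1543482)/(8535/8 + 1243605) = -4018886/9957375/8 = -4018886*8/9957375 = -32151088/9957375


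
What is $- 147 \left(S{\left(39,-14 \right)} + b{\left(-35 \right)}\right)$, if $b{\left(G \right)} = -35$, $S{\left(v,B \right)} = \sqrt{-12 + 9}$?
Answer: $5145 - 147 i \sqrt{3} \approx 5145.0 - 254.61 i$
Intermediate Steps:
$S{\left(v,B \right)} = i \sqrt{3}$ ($S{\left(v,B \right)} = \sqrt{-3} = i \sqrt{3}$)
$- 147 \left(S{\left(39,-14 \right)} + b{\left(-35 \right)}\right) = - 147 \left(i \sqrt{3} - 35\right) = - 147 \left(-35 + i \sqrt{3}\right) = 5145 - 147 i \sqrt{3}$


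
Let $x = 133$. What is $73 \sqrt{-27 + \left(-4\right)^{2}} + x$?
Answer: $133 + 73 i \sqrt{11} \approx 133.0 + 242.11 i$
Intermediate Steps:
$73 \sqrt{-27 + \left(-4\right)^{2}} + x = 73 \sqrt{-27 + \left(-4\right)^{2}} + 133 = 73 \sqrt{-27 + 16} + 133 = 73 \sqrt{-11} + 133 = 73 i \sqrt{11} + 133 = 133 + 73 i \sqrt{11}$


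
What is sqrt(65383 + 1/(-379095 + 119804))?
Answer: 2*sqrt(1098954565523133)/259291 ≈ 255.70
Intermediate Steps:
sqrt(65383 + 1/(-379095 + 119804)) = sqrt(65383 + 1/(-259291)) = sqrt(65383 - 1/259291) = sqrt(16953223452/259291) = 2*sqrt(1098954565523133)/259291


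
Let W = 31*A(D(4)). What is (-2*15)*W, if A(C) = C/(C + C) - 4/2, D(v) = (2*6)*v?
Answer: 1395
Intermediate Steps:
D(v) = 12*v
A(C) = -3/2 (A(C) = C/((2*C)) - 4*½ = (1/(2*C))*C - 2 = ½ - 2 = -3/2)
W = -93/2 (W = 31*(-3/2) = -93/2 ≈ -46.500)
(-2*15)*W = -2*15*(-93/2) = -30*(-93/2) = 1395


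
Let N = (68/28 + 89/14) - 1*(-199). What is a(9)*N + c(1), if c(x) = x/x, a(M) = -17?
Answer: -49439/14 ≈ -3531.4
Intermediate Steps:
N = 2909/14 (N = (68*(1/28) + 89*(1/14)) + 199 = (17/7 + 89/14) + 199 = 123/14 + 199 = 2909/14 ≈ 207.79)
c(x) = 1
a(9)*N + c(1) = -17*2909/14 + 1 = -49453/14 + 1 = -49439/14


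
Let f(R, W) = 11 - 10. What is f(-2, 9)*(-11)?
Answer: -11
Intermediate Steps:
f(R, W) = 1
f(-2, 9)*(-11) = 1*(-11) = -11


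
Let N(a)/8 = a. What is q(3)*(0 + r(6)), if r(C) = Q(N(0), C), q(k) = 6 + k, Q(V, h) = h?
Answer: 54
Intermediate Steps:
N(a) = 8*a
r(C) = C
q(3)*(0 + r(6)) = (6 + 3)*(0 + 6) = 9*6 = 54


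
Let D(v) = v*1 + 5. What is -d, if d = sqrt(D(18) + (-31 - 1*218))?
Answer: -I*sqrt(226) ≈ -15.033*I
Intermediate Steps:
D(v) = 5 + v (D(v) = v + 5 = 5 + v)
d = I*sqrt(226) (d = sqrt((5 + 18) + (-31 - 1*218)) = sqrt(23 + (-31 - 218)) = sqrt(23 - 249) = sqrt(-226) = I*sqrt(226) ≈ 15.033*I)
-d = -I*sqrt(226)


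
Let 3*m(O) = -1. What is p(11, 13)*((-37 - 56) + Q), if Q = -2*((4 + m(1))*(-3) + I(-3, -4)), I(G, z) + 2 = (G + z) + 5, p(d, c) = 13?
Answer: -819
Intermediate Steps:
m(O) = -1/3 (m(O) = (1/3)*(-1) = -1/3)
I(G, z) = 3 + G + z (I(G, z) = -2 + ((G + z) + 5) = -2 + (5 + G + z) = 3 + G + z)
Q = 30 (Q = -2*((4 - 1/3)*(-3) + (3 - 3 - 4)) = -2*((11/3)*(-3) - 4) = -2*(-11 - 4) = -2*(-15) = 30)
p(11, 13)*((-37 - 56) + Q) = 13*((-37 - 56) + 30) = 13*(-93 + 30) = 13*(-63) = -819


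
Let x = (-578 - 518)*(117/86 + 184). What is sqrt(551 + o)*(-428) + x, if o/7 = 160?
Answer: -8735668/43 - 428*sqrt(1671) ≈ -2.2065e+5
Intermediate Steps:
o = 1120 (o = 7*160 = 1120)
x = -8735668/43 (x = -1096*(117*(1/86) + 184) = -1096*(117/86 + 184) = -1096*15941/86 = -8735668/43 ≈ -2.0316e+5)
sqrt(551 + o)*(-428) + x = sqrt(551 + 1120)*(-428) - 8735668/43 = sqrt(1671)*(-428) - 8735668/43 = -428*sqrt(1671) - 8735668/43 = -8735668/43 - 428*sqrt(1671)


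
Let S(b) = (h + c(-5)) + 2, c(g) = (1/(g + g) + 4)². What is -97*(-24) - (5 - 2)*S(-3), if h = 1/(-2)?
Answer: 227787/100 ≈ 2277.9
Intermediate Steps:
c(g) = (4 + 1/(2*g))² (c(g) = (1/(2*g) + 4)² = (4 + 1/(2*g))²)
h = -½ ≈ -0.50000
S(b) = 1671/100 (S(b) = (-½ + (¼)*(1 + 8*(-5))²/(-5)²) + 2 = (-½ + (¼)*(1/25)*(1 - 40)²) + 2 = (-½ + (¼)*(1/25)*(-39)²) + 2 = (-½ + (¼)*(1/25)*1521) + 2 = (-½ + 1521/100) + 2 = 1471/100 + 2 = 1671/100)
-97*(-24) - (5 - 2)*S(-3) = -97*(-24) - (5 - 2)*1671/100 = 2328 - 3*1671/100 = 2328 - 1*5013/100 = 2328 - 5013/100 = 227787/100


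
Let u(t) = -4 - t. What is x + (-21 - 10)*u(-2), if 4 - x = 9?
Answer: 57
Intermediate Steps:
x = -5 (x = 4 - 1*9 = 4 - 9 = -5)
x + (-21 - 10)*u(-2) = -5 + (-21 - 10)*(-4 - 1*(-2)) = -5 - 31*(-4 + 2) = -5 - 31*(-2) = -5 + 62 = 57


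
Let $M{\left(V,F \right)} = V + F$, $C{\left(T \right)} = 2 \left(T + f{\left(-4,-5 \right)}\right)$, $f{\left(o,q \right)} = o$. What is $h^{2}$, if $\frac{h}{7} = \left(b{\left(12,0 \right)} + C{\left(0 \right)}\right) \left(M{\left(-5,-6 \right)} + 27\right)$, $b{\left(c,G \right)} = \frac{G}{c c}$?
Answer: $802816$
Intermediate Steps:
$C{\left(T \right)} = -8 + 2 T$ ($C{\left(T \right)} = 2 \left(T - 4\right) = 2 \left(-4 + T\right) = -8 + 2 T$)
$b{\left(c,G \right)} = \frac{G}{c^{2}}$
$M{\left(V,F \right)} = F + V$
$h = -896$ ($h = 7 \left(\frac{0}{144} + \left(-8 + 2 \cdot 0\right)\right) \left(\left(-6 - 5\right) + 27\right) = 7 \left(0 \cdot \frac{1}{144} + \left(-8 + 0\right)\right) \left(-11 + 27\right) = 7 \left(0 - 8\right) 16 = 7 \left(\left(-8\right) 16\right) = 7 \left(-128\right) = -896$)
$h^{2} = \left(-896\right)^{2} = 802816$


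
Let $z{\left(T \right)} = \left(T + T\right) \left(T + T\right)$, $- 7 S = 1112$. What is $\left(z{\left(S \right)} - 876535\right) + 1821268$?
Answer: $\frac{51238093}{49} \approx 1.0457 \cdot 10^{6}$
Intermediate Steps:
$S = - \frac{1112}{7}$ ($S = \left(- \frac{1}{7}\right) 1112 = - \frac{1112}{7} \approx -158.86$)
$z{\left(T \right)} = 4 T^{2}$ ($z{\left(T \right)} = 2 T 2 T = 4 T^{2}$)
$\left(z{\left(S \right)} - 876535\right) + 1821268 = \left(4 \left(- \frac{1112}{7}\right)^{2} - 876535\right) + 1821268 = \left(4 \cdot \frac{1236544}{49} - 876535\right) + 1821268 = \left(\frac{4946176}{49} - 876535\right) + 1821268 = - \frac{38004039}{49} + 1821268 = \frac{51238093}{49}$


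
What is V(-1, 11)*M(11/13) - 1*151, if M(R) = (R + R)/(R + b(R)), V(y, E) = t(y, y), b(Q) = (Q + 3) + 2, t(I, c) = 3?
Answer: -4357/29 ≈ -150.24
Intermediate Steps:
b(Q) = 5 + Q (b(Q) = (3 + Q) + 2 = 5 + Q)
V(y, E) = 3
M(R) = 2*R/(5 + 2*R) (M(R) = (R + R)/(R + (5 + R)) = (2*R)/(5 + 2*R) = 2*R/(5 + 2*R))
V(-1, 11)*M(11/13) - 1*151 = 3*(2*(11/13)/(5 + 2*(11/13))) - 1*151 = 3*(2*(11*(1/13))/(5 + 2*(11*(1/13)))) - 151 = 3*(2*(11/13)/(5 + 2*(11/13))) - 151 = 3*(2*(11/13)/(5 + 22/13)) - 151 = 3*(2*(11/13)/(87/13)) - 151 = 3*(2*(11/13)*(13/87)) - 151 = 3*(22/87) - 151 = 22/29 - 151 = -4357/29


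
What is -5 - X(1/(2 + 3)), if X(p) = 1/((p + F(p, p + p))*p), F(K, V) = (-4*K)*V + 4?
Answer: -610/97 ≈ -6.2887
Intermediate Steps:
F(K, V) = 4 - 4*K*V (F(K, V) = -4*K*V + 4 = 4 - 4*K*V)
X(p) = 1/(p*(4 + p - 8*p²)) (X(p) = 1/((p + (4 - 4*p*(p + p)))*p) = 1/((p + (4 - 4*p*2*p))*p) = 1/((p + (4 - 8*p²))*p) = 1/((4 + p - 8*p²)*p) = 1/(p*(4 + p - 8*p²)))
-5 - X(1/(2 + 3)) = -5 - 1/((1/(2 + 3))*(4 + 1/(2 + 3) - 8/(2 + 3)²)) = -5 - 1/((1/5)*(4 + 1/5 - 8*(1/5)²)) = -5 - 1/(⅕*(4 + ⅕ - 8*(⅕)²)) = -5 - 5/(4 + ⅕ - 8*1/25) = -5 - 5/(4 + ⅕ - 8/25) = -5 - 5/97/25 = -5 - 5*25/97 = -5 - 1*125/97 = -5 - 125/97 = -610/97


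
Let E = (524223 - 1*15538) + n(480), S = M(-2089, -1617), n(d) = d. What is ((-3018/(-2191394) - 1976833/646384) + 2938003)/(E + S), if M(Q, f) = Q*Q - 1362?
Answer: 693604015344752933/1150118241495464384 ≈ 0.60307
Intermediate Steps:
M(Q, f) = -1362 + Q**2 (M(Q, f) = Q**2 - 1362 = -1362 + Q**2)
S = 4362559 (S = -1362 + (-2089)**2 = -1362 + 4363921 = 4362559)
E = 509165 (E = (524223 - 1*15538) + 480 = (524223 - 15538) + 480 = 508685 + 480 = 509165)
((-3018/(-2191394) - 1976833/646384) + 2938003)/(E + S) = ((-3018/(-2191394) - 1976833/646384) + 2938003)/(509165 + 4362559) = ((-3018*(-1/2191394) - 1976833*1/646384) + 2938003)/4871724 = ((1509/1095697 - 1976833/646384) + 2938003)*(1/4871724) = (-2165034594145/708241009648 + 2938003)*(1/4871724) = (2080812046034258799/708241009648)*(1/4871724) = 693604015344752933/1150118241495464384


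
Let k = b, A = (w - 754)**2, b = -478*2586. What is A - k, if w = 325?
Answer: 1420149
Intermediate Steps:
b = -1236108
A = 184041 (A = (325 - 754)**2 = (-429)**2 = 184041)
k = -1236108
A - k = 184041 - 1*(-1236108) = 184041 + 1236108 = 1420149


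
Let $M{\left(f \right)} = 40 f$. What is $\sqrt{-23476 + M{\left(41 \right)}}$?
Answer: $2 i \sqrt{5459} \approx 147.77 i$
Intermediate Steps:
$\sqrt{-23476 + M{\left(41 \right)}} = \sqrt{-23476 + 40 \cdot 41} = \sqrt{-23476 + 1640} = \sqrt{-21836} = 2 i \sqrt{5459}$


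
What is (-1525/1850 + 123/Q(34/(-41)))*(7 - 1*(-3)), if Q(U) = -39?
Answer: -19135/481 ≈ -39.782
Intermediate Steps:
(-1525/1850 + 123/Q(34/(-41)))*(7 - 1*(-3)) = (-1525/1850 + 123/(-39))*(7 - 1*(-3)) = (-1525*1/1850 + 123*(-1/39))*(7 + 3) = (-61/74 - 41/13)*10 = -3827/962*10 = -19135/481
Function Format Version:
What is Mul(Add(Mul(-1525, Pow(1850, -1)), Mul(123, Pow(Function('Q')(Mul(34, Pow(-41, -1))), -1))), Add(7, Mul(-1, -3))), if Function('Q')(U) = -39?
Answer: Rational(-19135, 481) ≈ -39.782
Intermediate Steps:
Mul(Add(Mul(-1525, Pow(1850, -1)), Mul(123, Pow(Function('Q')(Mul(34, Pow(-41, -1))), -1))), Add(7, Mul(-1, -3))) = Mul(Add(Mul(-1525, Pow(1850, -1)), Mul(123, Pow(-39, -1))), Add(7, Mul(-1, -3))) = Mul(Add(Mul(-1525, Rational(1, 1850)), Mul(123, Rational(-1, 39))), Add(7, 3)) = Mul(Add(Rational(-61, 74), Rational(-41, 13)), 10) = Mul(Rational(-3827, 962), 10) = Rational(-19135, 481)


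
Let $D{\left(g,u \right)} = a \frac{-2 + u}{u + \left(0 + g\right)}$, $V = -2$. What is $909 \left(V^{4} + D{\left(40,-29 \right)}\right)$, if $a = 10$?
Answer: $- \frac{121806}{11} \approx -11073.0$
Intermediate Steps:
$D{\left(g,u \right)} = \frac{10 \left(-2 + u\right)}{g + u}$ ($D{\left(g,u \right)} = 10 \frac{-2 + u}{u + \left(0 + g\right)} = 10 \frac{-2 + u}{u + g} = 10 \frac{-2 + u}{g + u} = \frac{10 \left(-2 + u\right)}{g + u}$)
$909 \left(V^{4} + D{\left(40,-29 \right)}\right) = 909 \left(\left(-2\right)^{4} + \frac{10 \left(-2 - 29\right)}{40 - 29}\right) = 909 \left(16 + 10 \cdot \frac{1}{11} \left(-31\right)\right) = 909 \left(16 - \frac{310}{11}\right) = 909 \left(- \frac{134}{11}\right) = - \frac{121806}{11}$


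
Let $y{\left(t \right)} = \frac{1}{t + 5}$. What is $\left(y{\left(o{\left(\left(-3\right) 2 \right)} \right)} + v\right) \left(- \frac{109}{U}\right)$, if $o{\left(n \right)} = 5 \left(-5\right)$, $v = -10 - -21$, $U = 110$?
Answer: $- \frac{23871}{2200} \approx -10.85$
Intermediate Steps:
$v = 11$ ($v = -10 + 21 = 11$)
$o{\left(n \right)} = -25$
$y{\left(t \right)} = \frac{1}{5 + t}$
$\left(y{\left(o{\left(\left(-3\right) 2 \right)} \right)} + v\right) \left(- \frac{109}{U}\right) = \left(\frac{1}{5 - 25} + 11\right) \left(- \frac{109}{110}\right) = \left(\frac{1}{-20} + 11\right) \left(\left(-109\right) \frac{1}{110}\right) = \left(- \frac{1}{20} + 11\right) \left(- \frac{109}{110}\right) = \frac{219}{20} \left(- \frac{109}{110}\right) = - \frac{23871}{2200}$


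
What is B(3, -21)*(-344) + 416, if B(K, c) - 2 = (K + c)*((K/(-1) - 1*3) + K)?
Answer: -18848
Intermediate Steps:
B(K, c) = 2 - 3*K - 3*c (B(K, c) = 2 + (K + c)*((K/(-1) - 1*3) + K) = 2 + (K + c)*((K*(-1) - 3) + K) = 2 + (K + c)*((-K - 3) + K) = 2 + (K + c)*((-3 - K) + K) = 2 + (K + c)*(-3) = 2 + (-3*K - 3*c) = 2 - 3*K - 3*c)
B(3, -21)*(-344) + 416 = (2 - 3*3 - 3*(-21))*(-344) + 416 = (2 - 9 + 63)*(-344) + 416 = 56*(-344) + 416 = -19264 + 416 = -18848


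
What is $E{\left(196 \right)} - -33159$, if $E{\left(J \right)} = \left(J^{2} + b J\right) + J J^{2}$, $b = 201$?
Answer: $7640507$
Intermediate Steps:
$E{\left(J \right)} = J^{2} + J^{3} + 201 J$ ($E{\left(J \right)} = \left(J^{2} + 201 J\right) + J J^{2} = \left(J^{2} + 201 J\right) + J^{3} = J^{2} + J^{3} + 201 J$)
$E{\left(196 \right)} - -33159 = 196 \left(201 + 196 + 196^{2}\right) - -33159 = 196 \left(201 + 196 + 38416\right) + 33159 = 196 \cdot 38813 + 33159 = 7607348 + 33159 = 7640507$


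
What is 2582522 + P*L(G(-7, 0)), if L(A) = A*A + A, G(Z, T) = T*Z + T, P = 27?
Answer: 2582522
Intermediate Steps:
G(Z, T) = T + T*Z
L(A) = A + A² (L(A) = A² + A = A + A²)
2582522 + P*L(G(-7, 0)) = 2582522 + 27*((0*(1 - 7))*(1 + 0*(1 - 7))) = 2582522 + 27*((0*(-6))*(1 + 0*(-6))) = 2582522 + 27*(0*(1 + 0)) = 2582522 + 27*(0*1) = 2582522 + 27*0 = 2582522 + 0 = 2582522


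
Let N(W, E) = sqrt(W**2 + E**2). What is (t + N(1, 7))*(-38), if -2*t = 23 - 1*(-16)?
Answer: 741 - 190*sqrt(2) ≈ 472.30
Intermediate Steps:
N(W, E) = sqrt(E**2 + W**2)
t = -39/2 (t = -(23 - 1*(-16))/2 = -(23 + 16)/2 = -1/2*39 = -39/2 ≈ -19.500)
(t + N(1, 7))*(-38) = (-39/2 + sqrt(7**2 + 1**2))*(-38) = (-39/2 + sqrt(49 + 1))*(-38) = (-39/2 + sqrt(50))*(-38) = (-39/2 + 5*sqrt(2))*(-38) = 741 - 190*sqrt(2)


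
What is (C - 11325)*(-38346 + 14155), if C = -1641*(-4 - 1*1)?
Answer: 75475920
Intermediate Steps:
C = 8205 (C = -1641*(-4 - 1) = -1641*(-5) = 8205)
(C - 11325)*(-38346 + 14155) = (8205 - 11325)*(-38346 + 14155) = -3120*(-24191) = 75475920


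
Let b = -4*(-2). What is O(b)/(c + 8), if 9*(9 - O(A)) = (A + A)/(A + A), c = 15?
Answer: 80/207 ≈ 0.38647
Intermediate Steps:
b = 8
O(A) = 80/9 (O(A) = 9 - (A + A)/(9*(A + A)) = 9 - 2*A/(9*(2*A)) = 9 - 2*A*1/(2*A)/9 = 9 - ⅑*1 = 9 - ⅑ = 80/9)
O(b)/(c + 8) = (80/9)/(15 + 8) = (80/9)/23 = (1/23)*(80/9) = 80/207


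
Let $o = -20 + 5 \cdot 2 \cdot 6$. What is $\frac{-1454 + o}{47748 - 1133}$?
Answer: $- \frac{1414}{46615} \approx -0.030334$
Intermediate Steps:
$o = 40$ ($o = -20 + 10 \cdot 6 = -20 + 60 = 40$)
$\frac{-1454 + o}{47748 - 1133} = \frac{-1454 + 40}{47748 - 1133} = - \frac{1414}{46615}$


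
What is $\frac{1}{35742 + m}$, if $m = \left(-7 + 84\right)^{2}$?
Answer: $\frac{1}{41671} \approx 2.3998 \cdot 10^{-5}$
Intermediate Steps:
$m = 5929$ ($m = 77^{2} = 5929$)
$\frac{1}{35742 + m} = \frac{1}{35742 + 5929} = \frac{1}{41671}$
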